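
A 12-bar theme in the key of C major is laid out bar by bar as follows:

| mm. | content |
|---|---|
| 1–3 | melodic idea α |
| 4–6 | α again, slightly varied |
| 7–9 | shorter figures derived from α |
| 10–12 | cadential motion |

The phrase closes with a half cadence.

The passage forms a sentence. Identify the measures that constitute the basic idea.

measures 1–3

The presentation of a sentence is the basic idea (measures 1–3) plus its repetition (mm. 4-6); the basic idea is therefore mm. 1–3.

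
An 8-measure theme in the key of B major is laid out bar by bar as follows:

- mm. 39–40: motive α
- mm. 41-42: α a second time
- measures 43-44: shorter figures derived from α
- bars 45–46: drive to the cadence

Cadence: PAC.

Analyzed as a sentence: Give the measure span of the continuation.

After the presentation (mm. 39-42), the continuation covers the fragmentation through the cadence: bars 43-46.

measures 43–46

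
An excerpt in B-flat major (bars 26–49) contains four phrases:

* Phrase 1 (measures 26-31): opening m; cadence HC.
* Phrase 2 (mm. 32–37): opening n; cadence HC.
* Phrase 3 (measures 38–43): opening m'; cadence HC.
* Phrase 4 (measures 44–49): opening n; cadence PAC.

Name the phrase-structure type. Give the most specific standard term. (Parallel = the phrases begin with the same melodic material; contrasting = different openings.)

parallel double period

Four phrases in two halves: the first half (measures 26-37) ends with a half cadence, the second (mm. 38–49) with a perfect authentic cadence — a large antecedent–consequent pair, i.e. a double period.
Phrase 3 begins with the same material as phrase 1, making it parallel.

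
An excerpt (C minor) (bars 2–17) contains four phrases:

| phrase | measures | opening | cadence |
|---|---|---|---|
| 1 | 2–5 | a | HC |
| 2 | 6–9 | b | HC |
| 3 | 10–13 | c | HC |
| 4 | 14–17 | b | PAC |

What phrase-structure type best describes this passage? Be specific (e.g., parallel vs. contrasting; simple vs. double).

Four phrases in two halves: the first half (mm. 2-9) ends with a half cadence, the second (measures 10–17) with a perfect authentic cadence — a large antecedent–consequent pair, i.e. a double period.
Phrase 3 begins with different material from phrase 1, making it contrasting.

contrasting double period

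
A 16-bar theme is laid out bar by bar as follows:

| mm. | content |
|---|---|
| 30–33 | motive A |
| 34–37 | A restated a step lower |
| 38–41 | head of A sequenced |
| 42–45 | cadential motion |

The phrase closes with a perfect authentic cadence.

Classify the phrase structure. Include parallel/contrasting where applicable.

sentence

Basic idea (measures 30-33) + its repetition (bars 34–37) form the presentation; fragmentation and cadence (mm. 38–45) form the continuation — the 16-bar whole is a sentence.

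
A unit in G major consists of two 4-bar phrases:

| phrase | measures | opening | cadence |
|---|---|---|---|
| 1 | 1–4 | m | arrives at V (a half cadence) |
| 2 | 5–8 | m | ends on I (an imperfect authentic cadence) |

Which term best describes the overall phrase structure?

parallel period

Phrase 1 ends with a half cadence (weaker) and phrase 2 with an imperfect authentic cadence (stronger): antecedent + consequent = a period.
The two phrases open with the same material (m / m), so the period is parallel.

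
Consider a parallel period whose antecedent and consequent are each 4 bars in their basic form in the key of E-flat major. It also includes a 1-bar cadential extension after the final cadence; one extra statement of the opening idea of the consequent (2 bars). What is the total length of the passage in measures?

Basic parallel period: 4 + 4 = 8 bars.
8 (basic form) + 1 (cadential extension) + 2 (extra statement) = 11.

11 measures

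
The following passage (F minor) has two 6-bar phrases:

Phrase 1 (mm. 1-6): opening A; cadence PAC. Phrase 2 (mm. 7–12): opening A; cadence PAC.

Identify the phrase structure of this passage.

Both phrases have the same opening (A) and the same cadence (perfect authentic cadence): the second is a restatement, not a consequent, so this is a repeated phrase rather than a period.

repeated phrase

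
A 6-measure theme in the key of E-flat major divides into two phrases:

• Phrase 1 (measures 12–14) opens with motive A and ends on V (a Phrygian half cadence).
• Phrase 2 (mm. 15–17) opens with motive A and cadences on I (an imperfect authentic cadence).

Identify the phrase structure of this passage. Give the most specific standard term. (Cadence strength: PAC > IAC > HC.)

parallel period

Phrase 1 ends with a Phrygian half cadence (weaker) and phrase 2 with an imperfect authentic cadence (stronger): antecedent + consequent = a period.
The two phrases open with the same material (A / A), so the period is parallel.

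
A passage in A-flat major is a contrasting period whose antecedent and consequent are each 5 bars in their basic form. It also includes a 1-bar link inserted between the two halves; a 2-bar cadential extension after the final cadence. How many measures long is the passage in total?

13 measures

Basic contrasting period: 5 + 5 = 10 bars.
10 (basic form) + 1 (link) + 2 (cadential extension) = 13.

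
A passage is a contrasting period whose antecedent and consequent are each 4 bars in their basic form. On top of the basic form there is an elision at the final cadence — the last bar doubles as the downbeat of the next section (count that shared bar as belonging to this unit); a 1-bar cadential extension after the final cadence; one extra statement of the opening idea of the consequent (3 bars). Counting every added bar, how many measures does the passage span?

Basic contrasting period: 4 + 4 = 8 bars.
8 (basic form) + 1 (cadential extension) + 3 (extra statement) = 12.
The elision shares a bar with the next section but does not change this unit's count.

12 measures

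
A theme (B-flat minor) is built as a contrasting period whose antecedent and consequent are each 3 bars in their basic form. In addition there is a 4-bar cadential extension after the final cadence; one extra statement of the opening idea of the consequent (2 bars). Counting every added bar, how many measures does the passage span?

12 measures

Basic contrasting period: 3 + 3 = 6 bars.
6 (basic form) + 4 (cadential extension) + 2 (extra statement) = 12.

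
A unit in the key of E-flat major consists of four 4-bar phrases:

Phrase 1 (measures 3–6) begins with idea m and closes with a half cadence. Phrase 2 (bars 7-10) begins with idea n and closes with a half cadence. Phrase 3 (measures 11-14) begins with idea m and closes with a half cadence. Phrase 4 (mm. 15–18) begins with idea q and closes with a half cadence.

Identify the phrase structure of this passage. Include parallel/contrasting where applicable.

Phrase 4 ends with a half cadence, no stronger than phrase 2's half cadence, so the four phrases do not form a double period; nor do phrases 3–4 duplicate 1–2, so it is not a repeated period. With no phrase reaching a conclusive cadence, the passage is a phrase group.

phrase group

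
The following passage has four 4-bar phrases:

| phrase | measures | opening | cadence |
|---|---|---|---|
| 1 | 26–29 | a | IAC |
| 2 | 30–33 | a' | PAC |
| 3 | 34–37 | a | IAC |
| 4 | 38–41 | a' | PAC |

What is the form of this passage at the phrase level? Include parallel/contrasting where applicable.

repeated period

The cadence pattern IAC–PAC–IAC–PAC is weak–strong twice, and phrases 3–4 restate phrases 1–2: a period heard twice, not a double period (which would end weakly at phrase 2).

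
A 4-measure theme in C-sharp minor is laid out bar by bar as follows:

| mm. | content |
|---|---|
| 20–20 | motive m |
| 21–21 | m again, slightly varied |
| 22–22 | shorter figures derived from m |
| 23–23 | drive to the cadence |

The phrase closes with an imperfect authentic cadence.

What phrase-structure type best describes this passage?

sentence

Basic idea (bar 20) + its repetition (m. 21) form the presentation; fragmentation and cadence (mm. 22-23) form the continuation — the 4-bar whole is a sentence.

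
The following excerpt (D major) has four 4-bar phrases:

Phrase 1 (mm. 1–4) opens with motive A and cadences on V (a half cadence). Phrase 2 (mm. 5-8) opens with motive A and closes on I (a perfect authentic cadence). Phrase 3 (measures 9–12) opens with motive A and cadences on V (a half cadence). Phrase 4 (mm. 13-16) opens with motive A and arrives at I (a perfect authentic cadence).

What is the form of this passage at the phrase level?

repeated period

The cadence pattern HC–PAC–HC–PAC is weak–strong twice, and phrases 3–4 restate phrases 1–2: a period heard twice, not a double period (which would end weakly at phrase 2).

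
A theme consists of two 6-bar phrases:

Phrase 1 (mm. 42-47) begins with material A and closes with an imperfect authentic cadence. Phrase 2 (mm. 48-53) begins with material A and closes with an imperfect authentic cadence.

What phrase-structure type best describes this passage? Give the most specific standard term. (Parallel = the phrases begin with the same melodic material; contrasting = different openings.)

repeated phrase

Both phrases have the same opening (A) and the same cadence (imperfect authentic cadence): the second is a restatement, not a consequent, so this is a repeated phrase rather than a period.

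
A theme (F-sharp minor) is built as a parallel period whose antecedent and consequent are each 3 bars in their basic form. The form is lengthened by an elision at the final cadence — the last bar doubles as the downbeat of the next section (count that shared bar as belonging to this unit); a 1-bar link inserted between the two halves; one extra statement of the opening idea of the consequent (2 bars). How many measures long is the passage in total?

9 measures

Basic parallel period: 3 + 3 = 6 bars.
6 (basic form) + 1 (link) + 2 (extra statement) = 9.
The elision shares a bar with the next section but does not change this unit's count.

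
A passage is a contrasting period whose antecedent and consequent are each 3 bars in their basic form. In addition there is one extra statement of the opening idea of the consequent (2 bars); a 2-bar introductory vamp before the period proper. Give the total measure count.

10 measures

Basic contrasting period: 3 + 3 = 6 bars.
6 (basic form) + 2 (extra statement) + 2 (introduction) = 10.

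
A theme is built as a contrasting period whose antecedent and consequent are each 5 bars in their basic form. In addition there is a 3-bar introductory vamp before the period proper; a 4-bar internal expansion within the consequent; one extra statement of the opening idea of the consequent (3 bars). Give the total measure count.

20 measures

Basic contrasting period: 5 + 5 = 10 bars.
10 (basic form) + 3 (introduction) + 4 (internal expansion) + 3 (extra statement) = 20.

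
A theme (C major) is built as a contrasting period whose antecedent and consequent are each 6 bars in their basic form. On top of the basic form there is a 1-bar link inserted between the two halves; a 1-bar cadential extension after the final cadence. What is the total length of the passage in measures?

14 measures

Basic contrasting period: 6 + 6 = 12 bars.
12 (basic form) + 1 (link) + 1 (cadential extension) = 14.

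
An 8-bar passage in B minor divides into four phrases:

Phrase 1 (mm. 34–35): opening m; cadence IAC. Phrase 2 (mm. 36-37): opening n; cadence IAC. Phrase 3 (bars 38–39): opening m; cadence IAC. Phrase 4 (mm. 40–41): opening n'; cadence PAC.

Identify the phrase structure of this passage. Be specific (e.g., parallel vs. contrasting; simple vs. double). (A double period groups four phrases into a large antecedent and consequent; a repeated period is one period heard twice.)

parallel double period

Four phrases in two halves: the first half (measures 34–37) ends with an imperfect authentic cadence, the second (mm. 38–41) with a perfect authentic cadence — a large antecedent–consequent pair, i.e. a double period.
Phrase 3 begins with the same material as phrase 1, making it parallel.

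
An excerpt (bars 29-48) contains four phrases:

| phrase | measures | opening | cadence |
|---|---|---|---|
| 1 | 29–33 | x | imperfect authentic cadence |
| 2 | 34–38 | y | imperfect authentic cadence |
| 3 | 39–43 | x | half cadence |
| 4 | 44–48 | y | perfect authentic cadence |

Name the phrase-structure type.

parallel double period

Four phrases in two halves: the first half (bars 29-38) ends with an imperfect authentic cadence, the second (mm. 39–48) with a perfect authentic cadence — a large antecedent–consequent pair, i.e. a double period.
Phrase 3 begins with the same material as phrase 1, making it parallel.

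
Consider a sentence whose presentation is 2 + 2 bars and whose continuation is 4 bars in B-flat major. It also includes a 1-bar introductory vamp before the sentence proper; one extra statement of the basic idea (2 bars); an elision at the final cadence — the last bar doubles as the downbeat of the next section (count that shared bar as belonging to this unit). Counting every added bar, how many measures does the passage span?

Basic sentence: 2 + 2 + 4 = 8 bars.
8 (basic form) + 1 (introduction) + 2 (extra statement) = 11.
The elision shares a bar with the next section but does not change this unit's count.

11 measures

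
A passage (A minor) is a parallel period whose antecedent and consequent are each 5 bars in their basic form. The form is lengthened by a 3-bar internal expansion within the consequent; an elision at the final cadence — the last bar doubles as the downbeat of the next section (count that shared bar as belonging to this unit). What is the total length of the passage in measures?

13 measures

Basic parallel period: 5 + 5 = 10 bars.
10 (basic form) + 3 (internal expansion) = 13.
The elision shares a bar with the next section but does not change this unit's count.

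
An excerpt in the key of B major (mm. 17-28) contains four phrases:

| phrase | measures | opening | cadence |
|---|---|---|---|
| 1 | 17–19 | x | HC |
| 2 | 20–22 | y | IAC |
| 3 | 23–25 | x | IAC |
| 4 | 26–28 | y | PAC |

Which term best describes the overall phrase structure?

Four phrases in two halves: the first half (mm. 17–22) ends with an imperfect authentic cadence, the second (bars 23-28) with a perfect authentic cadence — a large antecedent–consequent pair, i.e. a double period.
Phrase 3 begins with the same material as phrase 1, making it parallel.

parallel double period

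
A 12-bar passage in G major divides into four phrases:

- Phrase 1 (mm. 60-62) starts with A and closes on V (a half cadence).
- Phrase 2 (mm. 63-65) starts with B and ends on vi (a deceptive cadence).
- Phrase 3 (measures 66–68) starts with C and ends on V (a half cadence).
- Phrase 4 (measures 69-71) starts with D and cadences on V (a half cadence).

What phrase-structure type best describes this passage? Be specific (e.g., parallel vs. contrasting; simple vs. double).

Phrase 4 ends with a half cadence, no stronger than phrase 2's deceptive cadence, so the four phrases do not form a double period; nor do phrases 3–4 duplicate 1–2, so it is not a repeated period. With no phrase reaching a conclusive cadence, the passage is a phrase group.

phrase group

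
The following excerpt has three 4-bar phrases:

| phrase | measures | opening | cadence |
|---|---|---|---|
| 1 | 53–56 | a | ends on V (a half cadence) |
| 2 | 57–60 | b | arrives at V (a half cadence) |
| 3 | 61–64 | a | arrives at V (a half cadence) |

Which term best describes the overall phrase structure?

phrase group

The final phrase closes with a half cadence, which is not stronger than the preceding half cadence; the 3 phrases lack an overall antecedent–consequent design and so form a phrase group.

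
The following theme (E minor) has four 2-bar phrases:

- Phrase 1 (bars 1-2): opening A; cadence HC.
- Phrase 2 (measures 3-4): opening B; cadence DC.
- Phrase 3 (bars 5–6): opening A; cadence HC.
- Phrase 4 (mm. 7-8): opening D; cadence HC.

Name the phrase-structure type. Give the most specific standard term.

Phrase 4 ends with a half cadence, no stronger than phrase 2's deceptive cadence, so the four phrases do not form a double period; nor do phrases 3–4 duplicate 1–2, so it is not a repeated period. With no phrase reaching a conclusive cadence, the passage is a phrase group.

phrase group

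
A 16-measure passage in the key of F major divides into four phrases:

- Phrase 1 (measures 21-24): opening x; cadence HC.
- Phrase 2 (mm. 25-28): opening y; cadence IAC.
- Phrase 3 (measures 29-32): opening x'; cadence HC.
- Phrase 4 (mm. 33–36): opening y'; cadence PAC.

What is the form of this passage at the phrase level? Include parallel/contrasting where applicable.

parallel double period

Four phrases in two halves: the first half (mm. 21–28) ends with an imperfect authentic cadence, the second (mm. 29-36) with a perfect authentic cadence — a large antecedent–consequent pair, i.e. a double period.
Phrase 3 begins with the same material as phrase 1, making it parallel.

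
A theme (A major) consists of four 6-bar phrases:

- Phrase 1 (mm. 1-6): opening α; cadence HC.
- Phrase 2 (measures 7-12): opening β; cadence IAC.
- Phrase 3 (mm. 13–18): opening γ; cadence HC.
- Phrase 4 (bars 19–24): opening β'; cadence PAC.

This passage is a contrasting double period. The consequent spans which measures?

measures 13–24

In a double period the four phrases pair into a large antecedent (phrases 1–2, ending imperfect authentic cadence) and a large consequent (phrases 3–4, ending perfect authentic cadence). The consequent spans bars 13–24.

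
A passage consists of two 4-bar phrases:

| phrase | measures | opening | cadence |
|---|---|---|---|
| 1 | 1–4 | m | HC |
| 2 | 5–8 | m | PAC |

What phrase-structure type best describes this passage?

Phrase 1 ends with a half cadence (weaker) and phrase 2 with a perfect authentic cadence (stronger): antecedent + consequent = a period.
The two phrases open with the same material (m / m), so the period is parallel.

parallel period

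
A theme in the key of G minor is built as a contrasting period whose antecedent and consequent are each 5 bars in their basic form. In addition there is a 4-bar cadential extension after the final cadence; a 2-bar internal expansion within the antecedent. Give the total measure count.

Basic contrasting period: 5 + 5 = 10 bars.
10 (basic form) + 4 (cadential extension) + 2 (internal expansion) = 16.

16 measures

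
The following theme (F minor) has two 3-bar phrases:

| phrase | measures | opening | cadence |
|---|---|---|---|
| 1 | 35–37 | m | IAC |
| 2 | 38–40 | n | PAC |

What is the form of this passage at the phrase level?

Phrase 1 ends with an imperfect authentic cadence (weaker) and phrase 2 with a perfect authentic cadence (stronger): antecedent + consequent = a period.
The two phrases open with different material (m / n), so the period is contrasting.

contrasting period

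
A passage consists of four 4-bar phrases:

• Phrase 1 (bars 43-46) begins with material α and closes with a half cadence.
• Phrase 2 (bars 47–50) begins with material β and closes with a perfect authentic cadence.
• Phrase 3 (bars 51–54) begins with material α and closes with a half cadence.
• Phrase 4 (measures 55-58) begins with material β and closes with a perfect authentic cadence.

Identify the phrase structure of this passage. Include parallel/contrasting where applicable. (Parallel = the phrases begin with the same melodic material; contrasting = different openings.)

repeated period

The cadence pattern HC–PAC–HC–PAC is weak–strong twice, and phrases 3–4 restate phrases 1–2: a period heard twice, not a double period (which would end weakly at phrase 2).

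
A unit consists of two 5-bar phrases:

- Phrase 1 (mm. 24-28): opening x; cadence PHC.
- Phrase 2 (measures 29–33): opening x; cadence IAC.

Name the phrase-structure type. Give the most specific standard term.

parallel period

Phrase 1 ends with a Phrygian half cadence (weaker) and phrase 2 with an imperfect authentic cadence (stronger): antecedent + consequent = a period.
The two phrases open with the same material (x / x), so the period is parallel.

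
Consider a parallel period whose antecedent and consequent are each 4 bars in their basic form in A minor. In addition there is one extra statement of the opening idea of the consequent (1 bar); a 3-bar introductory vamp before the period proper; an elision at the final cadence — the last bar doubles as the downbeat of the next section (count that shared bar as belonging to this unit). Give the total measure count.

12 measures

Basic parallel period: 4 + 4 = 8 bars.
8 (basic form) + 1 (extra statement) + 3 (introduction) = 12.
The elision shares a bar with the next section but does not change this unit's count.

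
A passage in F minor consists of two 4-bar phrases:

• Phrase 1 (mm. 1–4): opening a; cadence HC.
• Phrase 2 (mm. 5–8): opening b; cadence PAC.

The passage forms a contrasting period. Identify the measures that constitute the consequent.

The antecedent is the phrase ending with the weaker cadence (half cadence, phrase 1) and the consequent the one ending more conclusively (perfect authentic cadence, phrase 2); the consequent is bars 5–8.

measures 5–8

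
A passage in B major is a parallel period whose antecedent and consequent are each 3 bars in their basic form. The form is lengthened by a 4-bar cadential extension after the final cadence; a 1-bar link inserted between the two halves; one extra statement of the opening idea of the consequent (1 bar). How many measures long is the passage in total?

Basic parallel period: 3 + 3 = 6 bars.
6 (basic form) + 4 (cadential extension) + 1 (link) + 1 (extra statement) = 12.

12 measures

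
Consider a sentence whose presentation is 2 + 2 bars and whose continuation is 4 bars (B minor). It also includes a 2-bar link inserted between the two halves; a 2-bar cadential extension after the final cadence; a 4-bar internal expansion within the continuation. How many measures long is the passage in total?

Basic sentence: 2 + 2 + 4 = 8 bars.
8 (basic form) + 2 (link) + 2 (cadential extension) + 4 (internal expansion) = 16.

16 measures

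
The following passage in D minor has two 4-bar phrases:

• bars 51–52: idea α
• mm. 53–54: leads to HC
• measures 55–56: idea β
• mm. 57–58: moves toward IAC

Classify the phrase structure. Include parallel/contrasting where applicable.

Phrase 1 ends with a half cadence (weaker) and phrase 2 with an imperfect authentic cadence (stronger): antecedent + consequent = a period.
The two phrases open with different material (α / β), so the period is contrasting.

contrasting period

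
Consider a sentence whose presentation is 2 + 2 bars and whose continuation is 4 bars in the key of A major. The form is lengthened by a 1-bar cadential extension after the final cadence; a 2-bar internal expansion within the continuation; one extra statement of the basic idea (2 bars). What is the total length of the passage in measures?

13 measures

Basic sentence: 2 + 2 + 4 = 8 bars.
8 (basic form) + 1 (cadential extension) + 2 (internal expansion) + 2 (extra statement) = 13.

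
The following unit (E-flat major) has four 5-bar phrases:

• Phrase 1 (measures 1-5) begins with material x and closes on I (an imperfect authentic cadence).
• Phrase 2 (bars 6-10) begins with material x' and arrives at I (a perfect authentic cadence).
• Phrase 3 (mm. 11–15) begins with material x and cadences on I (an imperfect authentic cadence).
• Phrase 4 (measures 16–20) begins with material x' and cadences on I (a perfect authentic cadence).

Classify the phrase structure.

repeated period

The cadence pattern IAC–PAC–IAC–PAC is weak–strong twice, and phrases 3–4 restate phrases 1–2: a period heard twice, not a double period (which would end weakly at phrase 2).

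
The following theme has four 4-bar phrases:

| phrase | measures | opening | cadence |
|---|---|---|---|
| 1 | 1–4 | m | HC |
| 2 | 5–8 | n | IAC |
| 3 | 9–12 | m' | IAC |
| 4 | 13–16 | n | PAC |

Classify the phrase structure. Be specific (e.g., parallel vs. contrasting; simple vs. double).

parallel double period

Four phrases in two halves: the first half (measures 1–8) ends with an imperfect authentic cadence, the second (measures 9–16) with a perfect authentic cadence — a large antecedent–consequent pair, i.e. a double period.
Phrase 3 begins with the same material as phrase 1, making it parallel.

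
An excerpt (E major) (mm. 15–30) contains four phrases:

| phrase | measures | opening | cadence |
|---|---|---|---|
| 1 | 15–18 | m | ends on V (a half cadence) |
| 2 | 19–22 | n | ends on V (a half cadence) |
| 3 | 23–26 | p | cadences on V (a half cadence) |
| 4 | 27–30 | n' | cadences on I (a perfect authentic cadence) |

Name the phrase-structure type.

contrasting double period

Four phrases in two halves: the first half (bars 15-22) ends with a half cadence, the second (measures 23-30) with a perfect authentic cadence — a large antecedent–consequent pair, i.e. a double period.
Phrase 3 begins with different material from phrase 1, making it contrasting.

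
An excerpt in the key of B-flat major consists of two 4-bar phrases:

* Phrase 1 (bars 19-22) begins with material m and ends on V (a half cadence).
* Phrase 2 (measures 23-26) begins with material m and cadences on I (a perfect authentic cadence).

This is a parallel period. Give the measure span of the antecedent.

measures 19–22

The phrase ending with the weaker cadence (half cadence) is the antecedent; the one ending more conclusively (perfect authentic cadence) is the consequent. The antecedent is measures 19–22.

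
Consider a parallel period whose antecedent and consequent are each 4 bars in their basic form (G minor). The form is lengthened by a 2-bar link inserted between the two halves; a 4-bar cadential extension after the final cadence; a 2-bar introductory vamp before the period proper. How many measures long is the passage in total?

Basic parallel period: 4 + 4 = 8 bars.
8 (basic form) + 2 (link) + 4 (cadential extension) + 2 (introduction) = 16.

16 measures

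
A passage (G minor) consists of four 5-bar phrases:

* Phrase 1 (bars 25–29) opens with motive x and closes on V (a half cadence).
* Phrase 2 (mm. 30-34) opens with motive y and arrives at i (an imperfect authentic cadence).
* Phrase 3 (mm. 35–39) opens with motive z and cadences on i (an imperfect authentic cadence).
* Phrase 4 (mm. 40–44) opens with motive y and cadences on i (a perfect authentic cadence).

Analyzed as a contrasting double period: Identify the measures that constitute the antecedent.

In a double period the four phrases pair into a large antecedent (phrases 1–2, ending imperfect authentic cadence) and a large consequent (phrases 3–4, ending perfect authentic cadence). The antecedent spans mm. 25–34.

measures 25–34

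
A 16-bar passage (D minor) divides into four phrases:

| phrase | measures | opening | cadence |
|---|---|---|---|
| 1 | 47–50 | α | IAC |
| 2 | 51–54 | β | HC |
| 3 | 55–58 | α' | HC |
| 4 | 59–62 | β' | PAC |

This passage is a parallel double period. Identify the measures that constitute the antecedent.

In a double period the four phrases pair into a large antecedent (phrases 1–2, ending half cadence) and a large consequent (phrases 3–4, ending perfect authentic cadence). The antecedent spans bars 47–54.

measures 47–54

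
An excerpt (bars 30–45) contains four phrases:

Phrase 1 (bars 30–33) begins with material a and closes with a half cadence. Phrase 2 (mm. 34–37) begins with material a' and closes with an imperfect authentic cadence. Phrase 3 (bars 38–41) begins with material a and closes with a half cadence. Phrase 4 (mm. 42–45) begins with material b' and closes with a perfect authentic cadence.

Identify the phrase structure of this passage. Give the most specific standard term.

parallel double period

Four phrases in two halves: the first half (bars 30–37) ends with an imperfect authentic cadence, the second (measures 38–45) with a perfect authentic cadence — a large antecedent–consequent pair, i.e. a double period.
Phrase 3 begins with the same material as phrase 1, making it parallel.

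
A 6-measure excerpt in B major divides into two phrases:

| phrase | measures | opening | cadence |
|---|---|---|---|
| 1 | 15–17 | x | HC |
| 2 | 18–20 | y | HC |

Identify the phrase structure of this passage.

phrase group

The second phrase closes with a half cadence, which is not stronger than the first phrase's half cadence; without a weak→strong cadential pair there is no antecedent–consequent relationship, so this is a phrase group rather than a period.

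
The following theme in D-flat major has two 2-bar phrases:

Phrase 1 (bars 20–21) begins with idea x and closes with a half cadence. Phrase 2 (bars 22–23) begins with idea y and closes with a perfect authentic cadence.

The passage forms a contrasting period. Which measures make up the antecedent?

The phrase ending with the weaker cadence (half cadence) is the antecedent; the one ending more conclusively (perfect authentic cadence) is the consequent. The antecedent is measures 20–21.

measures 20–21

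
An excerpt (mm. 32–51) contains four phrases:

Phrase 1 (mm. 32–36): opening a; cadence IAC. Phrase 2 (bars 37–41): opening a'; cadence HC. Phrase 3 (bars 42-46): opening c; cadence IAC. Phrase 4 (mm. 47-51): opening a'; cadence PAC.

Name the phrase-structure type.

contrasting double period

Four phrases in two halves: the first half (measures 32-41) ends with a half cadence, the second (bars 42–51) with a perfect authentic cadence — a large antecedent–consequent pair, i.e. a double period.
Phrase 3 begins with different material from phrase 1, making it contrasting.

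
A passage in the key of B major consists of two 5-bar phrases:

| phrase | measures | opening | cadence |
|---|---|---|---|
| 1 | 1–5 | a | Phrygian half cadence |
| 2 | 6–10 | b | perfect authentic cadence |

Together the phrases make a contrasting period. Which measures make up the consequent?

measures 6–10

The phrase ending with the weaker cadence (Phrygian half cadence) is the antecedent; the one ending more conclusively (perfect authentic cadence) is the consequent. The consequent is measures 6–10.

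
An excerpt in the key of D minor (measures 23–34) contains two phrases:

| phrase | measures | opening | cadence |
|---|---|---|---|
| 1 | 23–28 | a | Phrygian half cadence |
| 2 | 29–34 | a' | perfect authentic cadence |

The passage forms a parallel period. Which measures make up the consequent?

measures 29–34

The phrase ending with the weaker cadence (Phrygian half cadence) is the antecedent; the one ending more conclusively (perfect authentic cadence) is the consequent. The consequent is measures 29–34.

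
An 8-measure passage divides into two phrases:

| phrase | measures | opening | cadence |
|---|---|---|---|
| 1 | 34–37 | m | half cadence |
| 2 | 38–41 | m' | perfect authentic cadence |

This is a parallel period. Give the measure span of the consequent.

measures 38–41

The phrase ending with the weaker cadence (half cadence) is the antecedent; the one ending more conclusively (perfect authentic cadence) is the consequent. The consequent is measures 38–41.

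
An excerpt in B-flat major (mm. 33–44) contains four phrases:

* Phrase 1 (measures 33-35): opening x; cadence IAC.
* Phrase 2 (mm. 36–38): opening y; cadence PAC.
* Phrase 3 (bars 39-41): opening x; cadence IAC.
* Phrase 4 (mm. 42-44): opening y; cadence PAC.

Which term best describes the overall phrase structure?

repeated period

The cadence pattern IAC–PAC–IAC–PAC is weak–strong twice, and phrases 3–4 restate phrases 1–2: a period heard twice, not a double period (which would end weakly at phrase 2).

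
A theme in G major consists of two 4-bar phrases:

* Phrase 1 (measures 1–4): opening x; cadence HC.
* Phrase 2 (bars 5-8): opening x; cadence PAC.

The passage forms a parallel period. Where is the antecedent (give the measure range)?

The antecedent is the phrase ending with the weaker cadence (half cadence, phrase 1) and the consequent the one ending more conclusively (perfect authentic cadence, phrase 2); the antecedent is mm. 1–4.

measures 1–4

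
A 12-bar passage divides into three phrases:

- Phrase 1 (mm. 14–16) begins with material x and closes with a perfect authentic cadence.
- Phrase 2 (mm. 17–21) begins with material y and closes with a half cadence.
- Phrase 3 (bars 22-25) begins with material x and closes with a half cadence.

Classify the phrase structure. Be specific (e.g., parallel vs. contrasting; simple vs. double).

The final phrase closes with a half cadence, which is not stronger than the preceding half cadence; the 3 phrases lack an overall antecedent–consequent design and so form a phrase group.

phrase group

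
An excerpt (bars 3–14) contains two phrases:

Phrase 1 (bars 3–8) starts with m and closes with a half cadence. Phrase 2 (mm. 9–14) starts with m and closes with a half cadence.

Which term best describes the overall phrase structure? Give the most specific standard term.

Both phrases have the same opening (m) and the same cadence (half cadence): the second is a restatement, not a consequent, so this is a repeated phrase rather than a period.

repeated phrase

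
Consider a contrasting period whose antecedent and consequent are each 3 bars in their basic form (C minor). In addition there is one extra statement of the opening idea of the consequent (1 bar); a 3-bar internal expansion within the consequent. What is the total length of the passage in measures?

Basic contrasting period: 3 + 3 = 6 bars.
6 (basic form) + 1 (extra statement) + 3 (internal expansion) = 10.

10 measures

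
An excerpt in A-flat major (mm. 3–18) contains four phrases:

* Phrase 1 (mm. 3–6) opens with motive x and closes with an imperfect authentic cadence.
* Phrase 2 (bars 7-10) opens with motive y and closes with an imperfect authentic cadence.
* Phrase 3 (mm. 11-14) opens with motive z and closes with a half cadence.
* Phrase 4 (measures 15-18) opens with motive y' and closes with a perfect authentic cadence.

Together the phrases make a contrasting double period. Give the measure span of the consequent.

In a double period the first pair of phrases (ending imperfect authentic cadence) is the large antecedent and the second pair (ending perfect authentic cadence) is the large consequent; the consequent is measures 11–18.

measures 11–18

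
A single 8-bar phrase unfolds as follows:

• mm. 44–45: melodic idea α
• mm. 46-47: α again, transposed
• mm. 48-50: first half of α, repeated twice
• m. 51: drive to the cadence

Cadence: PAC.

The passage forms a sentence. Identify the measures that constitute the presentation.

The presentation of a sentence is the basic idea (mm. 44–45) plus its repetition (measures 46-47); the presentation is therefore mm. 44-47.

measures 44–47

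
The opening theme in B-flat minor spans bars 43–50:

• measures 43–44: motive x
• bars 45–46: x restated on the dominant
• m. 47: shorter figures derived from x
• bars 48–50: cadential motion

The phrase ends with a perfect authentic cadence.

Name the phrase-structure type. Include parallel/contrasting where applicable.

sentence

Basic idea (measures 43–44) + its repetition (mm. 45–46) form the presentation; fragmentation and cadence (mm. 47–50) form the continuation — the 8-bar whole is a sentence.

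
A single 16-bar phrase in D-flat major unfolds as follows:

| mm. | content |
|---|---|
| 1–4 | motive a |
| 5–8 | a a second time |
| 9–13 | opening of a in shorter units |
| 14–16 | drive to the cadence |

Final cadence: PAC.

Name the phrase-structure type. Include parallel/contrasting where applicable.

sentence

Basic idea (bars 1-4) + its repetition (mm. 5-8) form the presentation; fragmentation and cadence (measures 9-16) form the continuation — the 16-bar whole is a sentence.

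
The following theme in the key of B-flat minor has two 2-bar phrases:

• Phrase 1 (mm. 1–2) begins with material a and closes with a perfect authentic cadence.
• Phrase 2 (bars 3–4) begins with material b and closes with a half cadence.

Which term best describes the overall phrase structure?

phrase group

The second phrase closes with a half cadence, which is not stronger than the first phrase's perfect authentic cadence; without a weak→strong cadential pair there is no antecedent–consequent relationship, so this is a phrase group rather than a period.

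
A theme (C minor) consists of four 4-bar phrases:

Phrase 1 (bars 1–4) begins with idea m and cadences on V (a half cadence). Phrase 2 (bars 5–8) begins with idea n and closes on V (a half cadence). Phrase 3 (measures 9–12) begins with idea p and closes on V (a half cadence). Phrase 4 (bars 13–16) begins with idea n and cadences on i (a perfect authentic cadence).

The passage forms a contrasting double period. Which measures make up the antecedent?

measures 1–8

In a double period the first pair of phrases (ending half cadence) is the large antecedent and the second pair (ending perfect authentic cadence) is the large consequent; the antecedent is measures 1–8.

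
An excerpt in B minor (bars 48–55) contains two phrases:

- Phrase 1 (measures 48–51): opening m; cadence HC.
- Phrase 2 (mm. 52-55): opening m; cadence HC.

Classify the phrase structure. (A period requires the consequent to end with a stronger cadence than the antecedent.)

Both phrases have the same opening (m) and the same cadence (half cadence): the second is a restatement, not a consequent, so this is a repeated phrase rather than a period.

repeated phrase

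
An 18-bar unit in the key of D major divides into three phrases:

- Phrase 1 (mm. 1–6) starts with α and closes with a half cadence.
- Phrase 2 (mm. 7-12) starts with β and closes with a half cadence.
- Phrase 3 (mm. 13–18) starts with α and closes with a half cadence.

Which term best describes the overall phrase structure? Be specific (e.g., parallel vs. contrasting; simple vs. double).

The final phrase closes with a half cadence, which is not stronger than the preceding half cadence; the 3 phrases lack an overall antecedent–consequent design and so form a phrase group.

phrase group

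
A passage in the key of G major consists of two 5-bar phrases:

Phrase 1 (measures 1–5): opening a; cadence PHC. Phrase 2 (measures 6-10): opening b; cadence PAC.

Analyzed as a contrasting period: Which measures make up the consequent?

The antecedent is the phrase ending with the weaker cadence (Phrygian half cadence, phrase 1) and the consequent the one ending more conclusively (perfect authentic cadence, phrase 2); the consequent is measures 6–10.

measures 6–10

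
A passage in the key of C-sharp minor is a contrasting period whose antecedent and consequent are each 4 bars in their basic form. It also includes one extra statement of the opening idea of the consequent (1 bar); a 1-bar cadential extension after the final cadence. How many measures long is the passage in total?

Basic contrasting period: 4 + 4 = 8 bars.
8 (basic form) + 1 (extra statement) + 1 (cadential extension) = 10.

10 measures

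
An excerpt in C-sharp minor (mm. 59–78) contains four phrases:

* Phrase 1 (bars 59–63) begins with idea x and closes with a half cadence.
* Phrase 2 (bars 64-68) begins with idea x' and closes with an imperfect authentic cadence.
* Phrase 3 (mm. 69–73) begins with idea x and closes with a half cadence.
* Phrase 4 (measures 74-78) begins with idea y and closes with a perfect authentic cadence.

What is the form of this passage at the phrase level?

parallel double period

Four phrases in two halves: the first half (mm. 59-68) ends with an imperfect authentic cadence, the second (bars 69–78) with a perfect authentic cadence — a large antecedent–consequent pair, i.e. a double period.
Phrase 3 begins with the same material as phrase 1, making it parallel.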